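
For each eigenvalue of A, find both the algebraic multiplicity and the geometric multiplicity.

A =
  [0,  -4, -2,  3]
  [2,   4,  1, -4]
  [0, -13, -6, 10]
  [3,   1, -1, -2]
λ = -1: alg = 4, geom = 2

Step 1 — factor the characteristic polynomial to read off the algebraic multiplicities:
  χ_A(x) = (x + 1)^4

Step 2 — compute geometric multiplicities via the rank-nullity identity g(λ) = n − rank(A − λI):
  rank(A − (-1)·I) = 2, so dim ker(A − (-1)·I) = n − 2 = 2

Summary:
  λ = -1: algebraic multiplicity = 4, geometric multiplicity = 2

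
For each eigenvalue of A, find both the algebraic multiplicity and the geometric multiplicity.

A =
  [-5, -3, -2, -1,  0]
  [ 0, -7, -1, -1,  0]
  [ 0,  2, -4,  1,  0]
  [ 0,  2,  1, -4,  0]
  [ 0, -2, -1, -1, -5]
λ = -5: alg = 5, geom = 3

Step 1 — factor the characteristic polynomial to read off the algebraic multiplicities:
  χ_A(x) = (x + 5)^5

Step 2 — compute geometric multiplicities via the rank-nullity identity g(λ) = n − rank(A − λI):
  rank(A − (-5)·I) = 2, so dim ker(A − (-5)·I) = n − 2 = 3

Summary:
  λ = -5: algebraic multiplicity = 5, geometric multiplicity = 3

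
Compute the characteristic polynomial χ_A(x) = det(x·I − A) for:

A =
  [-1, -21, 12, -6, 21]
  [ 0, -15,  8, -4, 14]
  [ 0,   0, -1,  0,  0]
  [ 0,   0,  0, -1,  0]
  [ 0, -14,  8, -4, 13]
x^5 + 5*x^4 + 10*x^3 + 10*x^2 + 5*x + 1

Expanding det(x·I − A) (e.g. by cofactor expansion or by noting that A is similar to its Jordan form J, which has the same characteristic polynomial as A) gives
  χ_A(x) = x^5 + 5*x^4 + 10*x^3 + 10*x^2 + 5*x + 1
which factors as (x + 1)^5. The eigenvalues (with algebraic multiplicities) are λ = -1 with multiplicity 5.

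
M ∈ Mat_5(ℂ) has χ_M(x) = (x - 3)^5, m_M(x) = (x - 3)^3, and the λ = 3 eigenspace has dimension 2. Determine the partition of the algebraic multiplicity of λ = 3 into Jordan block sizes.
Block sizes for λ = 3: [3, 2]

Step 1 — from the characteristic polynomial, algebraic multiplicity of λ = 3 is 5. From dim ker(M − (3)·I) = 2, there are exactly 2 Jordan blocks for λ = 3.
Step 2 — from the minimal polynomial, the factor (x − 3)^3 tells us the largest block for λ = 3 has size 3.
Step 3 — with total size 5, 2 blocks, and largest block 3, the block sizes (in nonincreasing order) are [3, 2].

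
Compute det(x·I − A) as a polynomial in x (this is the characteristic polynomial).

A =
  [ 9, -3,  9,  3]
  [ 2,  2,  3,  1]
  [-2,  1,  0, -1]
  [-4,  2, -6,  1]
x^4 - 12*x^3 + 54*x^2 - 108*x + 81

Expanding det(x·I − A) (e.g. by cofactor expansion or by noting that A is similar to its Jordan form J, which has the same characteristic polynomial as A) gives
  χ_A(x) = x^4 - 12*x^3 + 54*x^2 - 108*x + 81
which factors as (x - 3)^4. The eigenvalues (with algebraic multiplicities) are λ = 3 with multiplicity 4.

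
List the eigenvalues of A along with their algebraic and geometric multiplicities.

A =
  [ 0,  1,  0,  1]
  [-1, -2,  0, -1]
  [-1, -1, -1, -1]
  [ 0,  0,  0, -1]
λ = -1: alg = 4, geom = 3

Step 1 — factor the characteristic polynomial to read off the algebraic multiplicities:
  χ_A(x) = (x + 1)^4

Step 2 — compute geometric multiplicities via the rank-nullity identity g(λ) = n − rank(A − λI):
  rank(A − (-1)·I) = 1, so dim ker(A − (-1)·I) = n − 1 = 3

Summary:
  λ = -1: algebraic multiplicity = 4, geometric multiplicity = 3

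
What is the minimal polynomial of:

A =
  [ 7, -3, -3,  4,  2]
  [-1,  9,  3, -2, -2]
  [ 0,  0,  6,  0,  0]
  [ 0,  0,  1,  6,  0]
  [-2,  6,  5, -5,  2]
x^3 - 18*x^2 + 108*x - 216

The characteristic polynomial is χ_A(x) = (x - 6)^5, so the eigenvalues are known. The minimal polynomial is
  m_A(x) = Π_λ (x − λ)^{k_λ}
where k_λ is the size of the *largest* Jordan block for λ (equivalently, the smallest k with (A − λI)^k v = 0 for every generalised eigenvector v of λ).

  λ = 6: largest Jordan block has size 3, contributing (x − 6)^3

So m_A(x) = (x - 6)^3 = x^3 - 18*x^2 + 108*x - 216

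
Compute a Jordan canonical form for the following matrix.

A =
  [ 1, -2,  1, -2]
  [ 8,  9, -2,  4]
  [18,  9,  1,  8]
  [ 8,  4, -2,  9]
J_3(5) ⊕ J_1(5)

The characteristic polynomial is
  det(x·I − A) = x^4 - 20*x^3 + 150*x^2 - 500*x + 625 = (x - 5)^4

Eigenvalues and multiplicities (the geometric multiplicity of λ is n − rank(A − λI), which equals the number of Jordan blocks for λ):
  λ = 5: algebraic multiplicity = 4, geometric multiplicity = 2

Determining the block sizes for each eigenvalue:
  λ = 5: with am = 4 and gm = 2, the partition is not yet determined (e.g. several partitions of 4 into 2 parts exist). Let N = A − (5)·I. Computing rank(N^1) = 2, rank(N^2) = 1, rank(N^3) = 0; the number of blocks of size ≥ j is rank(N^{j−1}) − rank(N^j), giving [2, 1, 1]. So we have 1 block(s) of size 3, 1 block(s) of size 1 → block sizes [3, 1]

Assembling the blocks gives a Jordan form
J =
  [5, 1, 0, 0]
  [0, 5, 1, 0]
  [0, 0, 5, 0]
  [0, 0, 0, 5]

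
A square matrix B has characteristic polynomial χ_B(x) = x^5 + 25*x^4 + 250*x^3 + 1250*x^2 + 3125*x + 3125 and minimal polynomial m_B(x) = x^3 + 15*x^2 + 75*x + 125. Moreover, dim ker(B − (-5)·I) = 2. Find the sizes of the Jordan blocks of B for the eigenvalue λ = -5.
Block sizes for λ = -5: [3, 2]

Step 1 — from the characteristic polynomial, algebraic multiplicity of λ = -5 is 5. From dim ker(B − (-5)·I) = 2, there are exactly 2 Jordan blocks for λ = -5.
Step 2 — from the minimal polynomial, the factor (x + 5)^3 tells us the largest block for λ = -5 has size 3.
Step 3 — with total size 5, 2 blocks, and largest block 3, the block sizes (in nonincreasing order) are [3, 2].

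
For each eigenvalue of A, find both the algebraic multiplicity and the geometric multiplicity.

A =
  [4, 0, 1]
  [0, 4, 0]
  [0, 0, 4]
λ = 4: alg = 3, geom = 2

Step 1 — factor the characteristic polynomial to read off the algebraic multiplicities:
  χ_A(x) = (x - 4)^3

Step 2 — compute geometric multiplicities via the rank-nullity identity g(λ) = n − rank(A − λI):
  rank(A − (4)·I) = 1, so dim ker(A − (4)·I) = n − 1 = 2

Summary:
  λ = 4: algebraic multiplicity = 3, geometric multiplicity = 2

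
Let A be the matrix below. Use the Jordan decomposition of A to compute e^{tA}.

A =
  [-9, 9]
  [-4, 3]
e^{tA} =
  [-6*t*exp(-3*t) + exp(-3*t), 9*t*exp(-3*t)]
  [-4*t*exp(-3*t), 6*t*exp(-3*t) + exp(-3*t)]

Strategy: write A = P · J · P⁻¹ where J is a Jordan canonical form, so e^{tA} = P · e^{tJ} · P⁻¹, and e^{tJ} can be computed block-by-block.

A has Jordan form
J =
  [-3,  1]
  [ 0, -3]
(up to reordering of blocks).

Per-block formulas:
  For a 2×2 Jordan block J_2(-3): exp(t · J_2(-3)) = e^(-3t)·(I + t·N), where N is the 2×2 nilpotent shift.

After assembling e^{tJ} and conjugating by P, we get:

e^{tA} =
  [-6*t*exp(-3*t) + exp(-3*t), 9*t*exp(-3*t)]
  [-4*t*exp(-3*t), 6*t*exp(-3*t) + exp(-3*t)]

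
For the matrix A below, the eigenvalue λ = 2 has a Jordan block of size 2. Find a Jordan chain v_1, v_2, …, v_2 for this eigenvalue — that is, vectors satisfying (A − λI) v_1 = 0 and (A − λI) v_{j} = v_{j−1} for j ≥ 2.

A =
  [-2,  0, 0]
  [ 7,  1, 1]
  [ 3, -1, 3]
A Jordan chain for λ = 2 of length 2:
v_1 = (0, -1, -1)ᵀ
v_2 = (0, 1, 0)ᵀ

Let N = A − (2)·I. We want v_2 with N^2 v_2 = 0 but N^1 v_2 ≠ 0; then v_{j-1} := N · v_j for j = 2, …, 2.

Pick v_2 = (0, 1, 0)ᵀ.
Then v_1 = N · v_2 = (0, -1, -1)ᵀ.

Sanity check: (A − (2)·I) v_1 = (0, 0, 0)ᵀ = 0. ✓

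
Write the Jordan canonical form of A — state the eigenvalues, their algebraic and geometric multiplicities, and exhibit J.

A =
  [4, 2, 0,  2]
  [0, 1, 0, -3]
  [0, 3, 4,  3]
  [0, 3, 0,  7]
J_2(4) ⊕ J_1(4) ⊕ J_1(4)

The characteristic polynomial is
  det(x·I − A) = x^4 - 16*x^3 + 96*x^2 - 256*x + 256 = (x - 4)^4

Eigenvalues and multiplicities (the geometric multiplicity of λ is n − rank(A − λI), which equals the number of Jordan blocks for λ):
  λ = 4: algebraic multiplicity = 4, geometric multiplicity = 3

Determining the block sizes for each eigenvalue:
  λ = 4: 3 blocks summing to 4 forces exactly one block of size 2 and the rest size 1 → block sizes [2, 1, 1]

Assembling the blocks gives a Jordan form
J =
  [4, 1, 0, 0]
  [0, 4, 0, 0]
  [0, 0, 4, 0]
  [0, 0, 0, 4]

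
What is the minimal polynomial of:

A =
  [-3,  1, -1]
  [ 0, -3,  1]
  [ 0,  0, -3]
x^3 + 9*x^2 + 27*x + 27

The characteristic polynomial is χ_A(x) = (x + 3)^3, so the eigenvalues are known. The minimal polynomial is
  m_A(x) = Π_λ (x − λ)^{k_λ}
where k_λ is the size of the *largest* Jordan block for λ (equivalently, the smallest k with (A − λI)^k v = 0 for every generalised eigenvector v of λ).

  λ = -3: largest Jordan block has size 3, contributing (x + 3)^3

So m_A(x) = (x + 3)^3 = x^3 + 9*x^2 + 27*x + 27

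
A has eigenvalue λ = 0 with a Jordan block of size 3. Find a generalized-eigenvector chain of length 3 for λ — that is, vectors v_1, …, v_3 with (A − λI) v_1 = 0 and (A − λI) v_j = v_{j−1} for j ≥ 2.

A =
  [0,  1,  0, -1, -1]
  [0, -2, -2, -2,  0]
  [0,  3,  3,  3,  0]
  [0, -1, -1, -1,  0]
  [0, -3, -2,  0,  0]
A Jordan chain for λ = 0 of length 3:
v_1 = (2, 0, 0, 0, 0)ᵀ
v_2 = (1, -2, 3, -1, -3)ᵀ
v_3 = (0, 1, 0, 0, 0)ᵀ

Let N = A − (0)·I. We want v_3 with N^3 v_3 = 0 but N^2 v_3 ≠ 0; then v_{j-1} := N · v_j for j = 3, …, 2.

Pick v_3 = (0, 1, 0, 0, 0)ᵀ.
Then v_2 = N · v_3 = (1, -2, 3, -1, -3)ᵀ.
Then v_1 = N · v_2 = (2, 0, 0, 0, 0)ᵀ.

Sanity check: (A − (0)·I) v_1 = (0, 0, 0, 0, 0)ᵀ = 0. ✓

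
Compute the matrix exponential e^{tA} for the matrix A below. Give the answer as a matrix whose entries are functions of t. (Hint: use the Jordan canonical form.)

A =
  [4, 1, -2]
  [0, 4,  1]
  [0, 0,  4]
e^{tA} =
  [exp(4*t), t*exp(4*t), t^2*exp(4*t)/2 - 2*t*exp(4*t)]
  [0, exp(4*t), t*exp(4*t)]
  [0, 0, exp(4*t)]

Strategy: write A = P · J · P⁻¹ where J is a Jordan canonical form, so e^{tA} = P · e^{tJ} · P⁻¹, and e^{tJ} can be computed block-by-block.

A has Jordan form
J =
  [4, 1, 0]
  [0, 4, 1]
  [0, 0, 4]
(up to reordering of blocks).

Per-block formulas:
  For a 3×3 Jordan block J_3(4): exp(t · J_3(4)) = e^(4t)·(I + t·N + (t^2/2)·N^2), where N is the 3×3 nilpotent shift.

After assembling e^{tJ} and conjugating by P, we get:

e^{tA} =
  [exp(4*t), t*exp(4*t), t^2*exp(4*t)/2 - 2*t*exp(4*t)]
  [0, exp(4*t), t*exp(4*t)]
  [0, 0, exp(4*t)]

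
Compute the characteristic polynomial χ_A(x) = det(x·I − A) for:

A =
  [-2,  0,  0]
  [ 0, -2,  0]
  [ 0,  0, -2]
x^3 + 6*x^2 + 12*x + 8

Expanding det(x·I − A) (e.g. by cofactor expansion or by noting that A is similar to its Jordan form J, which has the same characteristic polynomial as A) gives
  χ_A(x) = x^3 + 6*x^2 + 12*x + 8
which factors as (x + 2)^3. The eigenvalues (with algebraic multiplicities) are λ = -2 with multiplicity 3.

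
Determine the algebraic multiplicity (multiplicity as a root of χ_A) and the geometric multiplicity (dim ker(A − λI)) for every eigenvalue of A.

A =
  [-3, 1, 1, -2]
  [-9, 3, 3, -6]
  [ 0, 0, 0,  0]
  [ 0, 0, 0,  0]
λ = 0: alg = 4, geom = 3

Step 1 — factor the characteristic polynomial to read off the algebraic multiplicities:
  χ_A(x) = x^4

Step 2 — compute geometric multiplicities via the rank-nullity identity g(λ) = n − rank(A − λI):
  rank(A − (0)·I) = 1, so dim ker(A − (0)·I) = n − 1 = 3

Summary:
  λ = 0: algebraic multiplicity = 4, geometric multiplicity = 3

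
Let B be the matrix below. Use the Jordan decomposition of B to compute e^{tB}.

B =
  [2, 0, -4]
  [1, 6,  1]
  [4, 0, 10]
e^{tB} =
  [-4*t*exp(6*t) + exp(6*t), 0, -4*t*exp(6*t)]
  [t*exp(6*t), exp(6*t), t*exp(6*t)]
  [4*t*exp(6*t), 0, 4*t*exp(6*t) + exp(6*t)]

Strategy: write B = P · J · P⁻¹ where J is a Jordan canonical form, so e^{tB} = P · e^{tJ} · P⁻¹, and e^{tJ} can be computed block-by-block.

B has Jordan form
J =
  [6, 1, 0]
  [0, 6, 0]
  [0, 0, 6]
(up to reordering of blocks).

Per-block formulas:
  For a 1×1 block at λ = 6: exp(t · [6]) = [e^(6t)].
  For a 2×2 Jordan block J_2(6): exp(t · J_2(6)) = e^(6t)·(I + t·N), where N is the 2×2 nilpotent shift.

After assembling e^{tJ} and conjugating by P, we get:

e^{tB} =
  [-4*t*exp(6*t) + exp(6*t), 0, -4*t*exp(6*t)]
  [t*exp(6*t), exp(6*t), t*exp(6*t)]
  [4*t*exp(6*t), 0, 4*t*exp(6*t) + exp(6*t)]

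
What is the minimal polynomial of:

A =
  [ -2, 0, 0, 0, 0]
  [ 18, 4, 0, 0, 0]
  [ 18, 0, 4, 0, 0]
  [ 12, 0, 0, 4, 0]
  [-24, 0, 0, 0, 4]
x^2 - 2*x - 8

The characteristic polynomial is χ_A(x) = (x - 4)^4*(x + 2), so the eigenvalues are known. The minimal polynomial is
  m_A(x) = Π_λ (x − λ)^{k_λ}
where k_λ is the size of the *largest* Jordan block for λ (equivalently, the smallest k with (A − λI)^k v = 0 for every generalised eigenvector v of λ).

  λ = -2: largest Jordan block has size 1, contributing (x + 2)
  λ = 4: largest Jordan block has size 1, contributing (x − 4)

So m_A(x) = (x - 4)*(x + 2) = x^2 - 2*x - 8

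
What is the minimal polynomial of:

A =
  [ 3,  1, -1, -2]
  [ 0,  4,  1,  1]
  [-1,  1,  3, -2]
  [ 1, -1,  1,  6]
x^3 - 12*x^2 + 48*x - 64

The characteristic polynomial is χ_A(x) = (x - 4)^4, so the eigenvalues are known. The minimal polynomial is
  m_A(x) = Π_λ (x − λ)^{k_λ}
where k_λ is the size of the *largest* Jordan block for λ (equivalently, the smallest k with (A − λI)^k v = 0 for every generalised eigenvector v of λ).

  λ = 4: largest Jordan block has size 3, contributing (x − 4)^3

So m_A(x) = (x - 4)^3 = x^3 - 12*x^2 + 48*x - 64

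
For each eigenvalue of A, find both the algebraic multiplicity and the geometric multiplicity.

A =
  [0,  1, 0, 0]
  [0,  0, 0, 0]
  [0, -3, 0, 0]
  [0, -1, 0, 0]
λ = 0: alg = 4, geom = 3

Step 1 — factor the characteristic polynomial to read off the algebraic multiplicities:
  χ_A(x) = x^4

Step 2 — compute geometric multiplicities via the rank-nullity identity g(λ) = n − rank(A − λI):
  rank(A − (0)·I) = 1, so dim ker(A − (0)·I) = n − 1 = 3

Summary:
  λ = 0: algebraic multiplicity = 4, geometric multiplicity = 3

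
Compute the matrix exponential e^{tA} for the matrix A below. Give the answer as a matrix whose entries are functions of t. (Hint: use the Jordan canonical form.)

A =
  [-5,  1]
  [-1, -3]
e^{tA} =
  [-t*exp(-4*t) + exp(-4*t), t*exp(-4*t)]
  [-t*exp(-4*t), t*exp(-4*t) + exp(-4*t)]

Strategy: write A = P · J · P⁻¹ where J is a Jordan canonical form, so e^{tA} = P · e^{tJ} · P⁻¹, and e^{tJ} can be computed block-by-block.

A has Jordan form
J =
  [-4,  1]
  [ 0, -4]
(up to reordering of blocks).

Per-block formulas:
  For a 2×2 Jordan block J_2(-4): exp(t · J_2(-4)) = e^(-4t)·(I + t·N), where N is the 2×2 nilpotent shift.

After assembling e^{tJ} and conjugating by P, we get:

e^{tA} =
  [-t*exp(-4*t) + exp(-4*t), t*exp(-4*t)]
  [-t*exp(-4*t), t*exp(-4*t) + exp(-4*t)]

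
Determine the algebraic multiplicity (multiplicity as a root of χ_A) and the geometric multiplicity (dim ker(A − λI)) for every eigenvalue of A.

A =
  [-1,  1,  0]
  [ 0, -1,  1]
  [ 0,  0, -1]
λ = -1: alg = 3, geom = 1

Step 1 — factor the characteristic polynomial to read off the algebraic multiplicities:
  χ_A(x) = (x + 1)^3

Step 2 — compute geometric multiplicities via the rank-nullity identity g(λ) = n − rank(A − λI):
  rank(A − (-1)·I) = 2, so dim ker(A − (-1)·I) = n − 2 = 1

Summary:
  λ = -1: algebraic multiplicity = 3, geometric multiplicity = 1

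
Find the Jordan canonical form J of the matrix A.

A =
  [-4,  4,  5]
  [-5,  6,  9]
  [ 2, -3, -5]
J_3(-1)

The characteristic polynomial is
  det(x·I − A) = x^3 + 3*x^2 + 3*x + 1 = (x + 1)^3

Eigenvalues and multiplicities (the geometric multiplicity of λ is n − rank(A − λI), which equals the number of Jordan blocks for λ):
  λ = -1: algebraic multiplicity = 3, geometric multiplicity = 1

Determining the block sizes for each eigenvalue:
  λ = -1: one block (gm = 1), so the single block has size am = 3 → block sizes [3]

Assembling the blocks gives a Jordan form
J =
  [-1,  1,  0]
  [ 0, -1,  1]
  [ 0,  0, -1]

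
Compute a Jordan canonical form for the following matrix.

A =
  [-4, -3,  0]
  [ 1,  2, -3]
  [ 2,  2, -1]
J_3(-1)

The characteristic polynomial is
  det(x·I − A) = x^3 + 3*x^2 + 3*x + 1 = (x + 1)^3

Eigenvalues and multiplicities (the geometric multiplicity of λ is n − rank(A − λI), which equals the number of Jordan blocks for λ):
  λ = -1: algebraic multiplicity = 3, geometric multiplicity = 1

Determining the block sizes for each eigenvalue:
  λ = -1: one block (gm = 1), so the single block has size am = 3 → block sizes [3]

Assembling the blocks gives a Jordan form
J =
  [-1,  1,  0]
  [ 0, -1,  1]
  [ 0,  0, -1]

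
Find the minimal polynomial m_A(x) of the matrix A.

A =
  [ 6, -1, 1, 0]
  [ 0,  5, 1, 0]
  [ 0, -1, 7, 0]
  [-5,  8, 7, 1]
x^3 - 13*x^2 + 48*x - 36

The characteristic polynomial is χ_A(x) = (x - 6)^3*(x - 1), so the eigenvalues are known. The minimal polynomial is
  m_A(x) = Π_λ (x − λ)^{k_λ}
where k_λ is the size of the *largest* Jordan block for λ (equivalently, the smallest k with (A − λI)^k v = 0 for every generalised eigenvector v of λ).

  λ = 1: largest Jordan block has size 1, contributing (x − 1)
  λ = 6: largest Jordan block has size 2, contributing (x − 6)^2

So m_A(x) = (x - 6)^2*(x - 1) = x^3 - 13*x^2 + 48*x - 36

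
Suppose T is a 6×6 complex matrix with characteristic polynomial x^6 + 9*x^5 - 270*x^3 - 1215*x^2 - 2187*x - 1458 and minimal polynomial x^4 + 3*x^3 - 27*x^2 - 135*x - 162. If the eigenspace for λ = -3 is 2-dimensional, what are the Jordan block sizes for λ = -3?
Block sizes for λ = -3: [3, 2]

Step 1 — from the characteristic polynomial, algebraic multiplicity of λ = -3 is 5. From dim ker(T − (-3)·I) = 2, there are exactly 2 Jordan blocks for λ = -3.
Step 2 — from the minimal polynomial, the factor (x + 3)^3 tells us the largest block for λ = -3 has size 3.
Step 3 — with total size 5, 2 blocks, and largest block 3, the block sizes (in nonincreasing order) are [3, 2].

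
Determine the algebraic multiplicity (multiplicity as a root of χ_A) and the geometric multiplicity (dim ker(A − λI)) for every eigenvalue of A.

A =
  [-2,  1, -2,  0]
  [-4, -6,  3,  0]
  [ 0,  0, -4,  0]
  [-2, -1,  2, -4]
λ = -4: alg = 4, geom = 2

Step 1 — factor the characteristic polynomial to read off the algebraic multiplicities:
  χ_A(x) = (x + 4)^4

Step 2 — compute geometric multiplicities via the rank-nullity identity g(λ) = n − rank(A − λI):
  rank(A − (-4)·I) = 2, so dim ker(A − (-4)·I) = n − 2 = 2

Summary:
  λ = -4: algebraic multiplicity = 4, geometric multiplicity = 2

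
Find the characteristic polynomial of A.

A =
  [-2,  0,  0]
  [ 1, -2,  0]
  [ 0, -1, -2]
x^3 + 6*x^2 + 12*x + 8

Expanding det(x·I − A) (e.g. by cofactor expansion or by noting that A is similar to its Jordan form J, which has the same characteristic polynomial as A) gives
  χ_A(x) = x^3 + 6*x^2 + 12*x + 8
which factors as (x + 2)^3. The eigenvalues (with algebraic multiplicities) are λ = -2 with multiplicity 3.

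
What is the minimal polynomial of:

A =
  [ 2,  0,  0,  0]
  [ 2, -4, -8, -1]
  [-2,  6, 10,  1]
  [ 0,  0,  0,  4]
x^3 - 10*x^2 + 32*x - 32

The characteristic polynomial is χ_A(x) = (x - 4)^2*(x - 2)^2, so the eigenvalues are known. The minimal polynomial is
  m_A(x) = Π_λ (x − λ)^{k_λ}
where k_λ is the size of the *largest* Jordan block for λ (equivalently, the smallest k with (A − λI)^k v = 0 for every generalised eigenvector v of λ).

  λ = 2: largest Jordan block has size 1, contributing (x − 2)
  λ = 4: largest Jordan block has size 2, contributing (x − 4)^2

So m_A(x) = (x - 4)^2*(x - 2) = x^3 - 10*x^2 + 32*x - 32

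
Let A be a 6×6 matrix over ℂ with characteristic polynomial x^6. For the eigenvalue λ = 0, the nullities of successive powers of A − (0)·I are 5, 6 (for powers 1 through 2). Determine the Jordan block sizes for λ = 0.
Block sizes for λ = 0: [2, 1, 1, 1, 1]

From the dimensions of kernels of powers, the number of Jordan blocks of size at least j is d_j − d_{j−1} where d_j = dim ker(N^j) (with d_0 = 0). Computing the differences gives [5, 1].
The number of blocks of size exactly k is (#blocks of size ≥ k) − (#blocks of size ≥ k + 1), so the partition is: 4 block(s) of size 1, 1 block(s) of size 2.
In nonincreasing order the block sizes are [2, 1, 1, 1, 1].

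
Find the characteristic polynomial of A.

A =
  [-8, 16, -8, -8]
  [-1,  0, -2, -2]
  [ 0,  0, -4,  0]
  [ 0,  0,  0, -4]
x^4 + 16*x^3 + 96*x^2 + 256*x + 256

Expanding det(x·I − A) (e.g. by cofactor expansion or by noting that A is similar to its Jordan form J, which has the same characteristic polynomial as A) gives
  χ_A(x) = x^4 + 16*x^3 + 96*x^2 + 256*x + 256
which factors as (x + 4)^4. The eigenvalues (with algebraic multiplicities) are λ = -4 with multiplicity 4.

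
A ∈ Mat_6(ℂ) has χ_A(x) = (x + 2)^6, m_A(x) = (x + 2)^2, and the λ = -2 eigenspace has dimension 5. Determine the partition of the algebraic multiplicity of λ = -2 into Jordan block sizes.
Block sizes for λ = -2: [2, 1, 1, 1, 1]

Step 1 — from the characteristic polynomial, algebraic multiplicity of λ = -2 is 6. From dim ker(A − (-2)·I) = 5, there are exactly 5 Jordan blocks for λ = -2.
Step 2 — from the minimal polynomial, the factor (x + 2)^2 tells us the largest block for λ = -2 has size 2.
Step 3 — with total size 6, 5 blocks, and largest block 2, the block sizes (in nonincreasing order) are [2, 1, 1, 1, 1].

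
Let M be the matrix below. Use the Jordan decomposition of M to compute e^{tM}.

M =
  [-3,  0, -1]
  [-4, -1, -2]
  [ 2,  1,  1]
e^{tM} =
  [t^2*exp(-t) - 2*t*exp(-t) + exp(-t), -t^2*exp(-t)/2, -t*exp(-t)]
  [2*t^2*exp(-t) - 4*t*exp(-t), -t^2*exp(-t) + exp(-t), -2*t*exp(-t)]
  [-2*t^2*exp(-t) + 2*t*exp(-t), t^2*exp(-t) + t*exp(-t), 2*t*exp(-t) + exp(-t)]

Strategy: write M = P · J · P⁻¹ where J is a Jordan canonical form, so e^{tM} = P · e^{tJ} · P⁻¹, and e^{tJ} can be computed block-by-block.

M has Jordan form
J =
  [-1,  1,  0]
  [ 0, -1,  1]
  [ 0,  0, -1]
(up to reordering of blocks).

Per-block formulas:
  For a 3×3 Jordan block J_3(-1): exp(t · J_3(-1)) = e^(-1t)·(I + t·N + (t^2/2)·N^2), where N is the 3×3 nilpotent shift.

After assembling e^{tJ} and conjugating by P, we get:

e^{tM} =
  [t^2*exp(-t) - 2*t*exp(-t) + exp(-t), -t^2*exp(-t)/2, -t*exp(-t)]
  [2*t^2*exp(-t) - 4*t*exp(-t), -t^2*exp(-t) + exp(-t), -2*t*exp(-t)]
  [-2*t^2*exp(-t) + 2*t*exp(-t), t^2*exp(-t) + t*exp(-t), 2*t*exp(-t) + exp(-t)]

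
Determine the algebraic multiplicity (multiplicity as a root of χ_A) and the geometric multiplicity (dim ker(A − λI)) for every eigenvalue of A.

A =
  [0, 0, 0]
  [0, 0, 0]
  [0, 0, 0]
λ = 0: alg = 3, geom = 3

Step 1 — factor the characteristic polynomial to read off the algebraic multiplicities:
  χ_A(x) = x^3

Step 2 — compute geometric multiplicities via the rank-nullity identity g(λ) = n − rank(A − λI):
  rank(A − (0)·I) = 0, so dim ker(A − (0)·I) = n − 0 = 3

Summary:
  λ = 0: algebraic multiplicity = 3, geometric multiplicity = 3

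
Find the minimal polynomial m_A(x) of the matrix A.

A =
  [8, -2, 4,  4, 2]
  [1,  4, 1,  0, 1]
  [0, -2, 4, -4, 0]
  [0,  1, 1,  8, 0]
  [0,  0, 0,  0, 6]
x^3 - 18*x^2 + 108*x - 216

The characteristic polynomial is χ_A(x) = (x - 6)^5, so the eigenvalues are known. The minimal polynomial is
  m_A(x) = Π_λ (x − λ)^{k_λ}
where k_λ is the size of the *largest* Jordan block for λ (equivalently, the smallest k with (A − λI)^k v = 0 for every generalised eigenvector v of λ).

  λ = 6: largest Jordan block has size 3, contributing (x − 6)^3

So m_A(x) = (x - 6)^3 = x^3 - 18*x^2 + 108*x - 216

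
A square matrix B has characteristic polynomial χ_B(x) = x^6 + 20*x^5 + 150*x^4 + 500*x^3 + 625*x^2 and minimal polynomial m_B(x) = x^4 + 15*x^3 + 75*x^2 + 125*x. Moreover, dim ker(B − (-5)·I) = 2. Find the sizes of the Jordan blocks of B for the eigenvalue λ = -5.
Block sizes for λ = -5: [3, 1]

Step 1 — from the characteristic polynomial, algebraic multiplicity of λ = -5 is 4. From dim ker(B − (-5)·I) = 2, there are exactly 2 Jordan blocks for λ = -5.
Step 2 — from the minimal polynomial, the factor (x + 5)^3 tells us the largest block for λ = -5 has size 3.
Step 3 — with total size 4, 2 blocks, and largest block 3, the block sizes (in nonincreasing order) are [3, 1].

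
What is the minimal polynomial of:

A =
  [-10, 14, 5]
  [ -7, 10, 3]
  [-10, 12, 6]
x^3 - 6*x^2 + 12*x - 8

The characteristic polynomial is χ_A(x) = (x - 2)^3, so the eigenvalues are known. The minimal polynomial is
  m_A(x) = Π_λ (x − λ)^{k_λ}
where k_λ is the size of the *largest* Jordan block for λ (equivalently, the smallest k with (A − λI)^k v = 0 for every generalised eigenvector v of λ).

  λ = 2: largest Jordan block has size 3, contributing (x − 2)^3

So m_A(x) = (x - 2)^3 = x^3 - 6*x^2 + 12*x - 8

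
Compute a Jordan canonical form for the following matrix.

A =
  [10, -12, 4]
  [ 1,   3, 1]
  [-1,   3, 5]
J_2(6) ⊕ J_1(6)

The characteristic polynomial is
  det(x·I − A) = x^3 - 18*x^2 + 108*x - 216 = (x - 6)^3

Eigenvalues and multiplicities (the geometric multiplicity of λ is n − rank(A − λI), which equals the number of Jordan blocks for λ):
  λ = 6: algebraic multiplicity = 3, geometric multiplicity = 2

Determining the block sizes for each eigenvalue:
  λ = 6: 2 blocks summing to 3 forces exactly one block of size 2 and the rest size 1 → block sizes [2, 1]

Assembling the blocks gives a Jordan form
J =
  [6, 1, 0]
  [0, 6, 0]
  [0, 0, 6]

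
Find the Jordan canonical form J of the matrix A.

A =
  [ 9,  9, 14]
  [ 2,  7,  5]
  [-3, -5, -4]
J_3(4)

The characteristic polynomial is
  det(x·I − A) = x^3 - 12*x^2 + 48*x - 64 = (x - 4)^3

Eigenvalues and multiplicities (the geometric multiplicity of λ is n − rank(A − λI), which equals the number of Jordan blocks for λ):
  λ = 4: algebraic multiplicity = 3, geometric multiplicity = 1

Determining the block sizes for each eigenvalue:
  λ = 4: one block (gm = 1), so the single block has size am = 3 → block sizes [3]

Assembling the blocks gives a Jordan form
J =
  [4, 1, 0]
  [0, 4, 1]
  [0, 0, 4]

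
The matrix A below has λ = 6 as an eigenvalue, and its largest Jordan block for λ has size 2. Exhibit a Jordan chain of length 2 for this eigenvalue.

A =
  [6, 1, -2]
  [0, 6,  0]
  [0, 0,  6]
A Jordan chain for λ = 6 of length 2:
v_1 = (1, 0, 0)ᵀ
v_2 = (0, 1, 0)ᵀ

Let N = A − (6)·I. We want v_2 with N^2 v_2 = 0 but N^1 v_2 ≠ 0; then v_{j-1} := N · v_j for j = 2, …, 2.

Pick v_2 = (0, 1, 0)ᵀ.
Then v_1 = N · v_2 = (1, 0, 0)ᵀ.

Sanity check: (A − (6)·I) v_1 = (0, 0, 0)ᵀ = 0. ✓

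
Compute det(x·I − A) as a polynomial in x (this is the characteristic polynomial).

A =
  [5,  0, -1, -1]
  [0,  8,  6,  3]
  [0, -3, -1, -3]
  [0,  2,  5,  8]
x^4 - 20*x^3 + 150*x^2 - 500*x + 625

Expanding det(x·I − A) (e.g. by cofactor expansion or by noting that A is similar to its Jordan form J, which has the same characteristic polynomial as A) gives
  χ_A(x) = x^4 - 20*x^3 + 150*x^2 - 500*x + 625
which factors as (x - 5)^4. The eigenvalues (with algebraic multiplicities) are λ = 5 with multiplicity 4.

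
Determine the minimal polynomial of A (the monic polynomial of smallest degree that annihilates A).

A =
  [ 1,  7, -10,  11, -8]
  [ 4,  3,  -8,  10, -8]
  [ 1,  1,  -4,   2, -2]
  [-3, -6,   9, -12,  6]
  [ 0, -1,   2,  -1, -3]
x^3 + 9*x^2 + 27*x + 27

The characteristic polynomial is χ_A(x) = (x + 3)^5, so the eigenvalues are known. The minimal polynomial is
  m_A(x) = Π_λ (x − λ)^{k_λ}
where k_λ is the size of the *largest* Jordan block for λ (equivalently, the smallest k with (A − λI)^k v = 0 for every generalised eigenvector v of λ).

  λ = -3: largest Jordan block has size 3, contributing (x + 3)^3

So m_A(x) = (x + 3)^3 = x^3 + 9*x^2 + 27*x + 27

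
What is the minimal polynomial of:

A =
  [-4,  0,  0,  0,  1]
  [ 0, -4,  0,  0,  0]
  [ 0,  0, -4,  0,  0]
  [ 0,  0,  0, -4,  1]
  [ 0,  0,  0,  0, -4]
x^2 + 8*x + 16

The characteristic polynomial is χ_A(x) = (x + 4)^5, so the eigenvalues are known. The minimal polynomial is
  m_A(x) = Π_λ (x − λ)^{k_λ}
where k_λ is the size of the *largest* Jordan block for λ (equivalently, the smallest k with (A − λI)^k v = 0 for every generalised eigenvector v of λ).

  λ = -4: largest Jordan block has size 2, contributing (x + 4)^2

So m_A(x) = (x + 4)^2 = x^2 + 8*x + 16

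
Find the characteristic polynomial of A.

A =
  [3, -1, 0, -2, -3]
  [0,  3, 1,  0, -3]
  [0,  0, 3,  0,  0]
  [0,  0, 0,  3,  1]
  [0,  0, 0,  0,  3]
x^5 - 15*x^4 + 90*x^3 - 270*x^2 + 405*x - 243

Expanding det(x·I − A) (e.g. by cofactor expansion or by noting that A is similar to its Jordan form J, which has the same characteristic polynomial as A) gives
  χ_A(x) = x^5 - 15*x^4 + 90*x^3 - 270*x^2 + 405*x - 243
which factors as (x - 3)^5. The eigenvalues (with algebraic multiplicities) are λ = 3 with multiplicity 5.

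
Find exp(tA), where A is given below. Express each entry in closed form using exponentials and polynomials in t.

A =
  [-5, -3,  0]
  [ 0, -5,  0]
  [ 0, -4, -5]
e^{tA} =
  [exp(-5*t), -3*t*exp(-5*t), 0]
  [0, exp(-5*t), 0]
  [0, -4*t*exp(-5*t), exp(-5*t)]

Strategy: write A = P · J · P⁻¹ where J is a Jordan canonical form, so e^{tA} = P · e^{tJ} · P⁻¹, and e^{tJ} can be computed block-by-block.

A has Jordan form
J =
  [-5,  1,  0]
  [ 0, -5,  0]
  [ 0,  0, -5]
(up to reordering of blocks).

Per-block formulas:
  For a 1×1 block at λ = -5: exp(t · [-5]) = [e^(-5t)].
  For a 2×2 Jordan block J_2(-5): exp(t · J_2(-5)) = e^(-5t)·(I + t·N), where N is the 2×2 nilpotent shift.

After assembling e^{tJ} and conjugating by P, we get:

e^{tA} =
  [exp(-5*t), -3*t*exp(-5*t), 0]
  [0, exp(-5*t), 0]
  [0, -4*t*exp(-5*t), exp(-5*t)]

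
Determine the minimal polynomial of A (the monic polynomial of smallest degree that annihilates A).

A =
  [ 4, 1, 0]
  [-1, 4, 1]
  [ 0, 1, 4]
x^3 - 12*x^2 + 48*x - 64

The characteristic polynomial is χ_A(x) = (x - 4)^3, so the eigenvalues are known. The minimal polynomial is
  m_A(x) = Π_λ (x − λ)^{k_λ}
where k_λ is the size of the *largest* Jordan block for λ (equivalently, the smallest k with (A − λI)^k v = 0 for every generalised eigenvector v of λ).

  λ = 4: largest Jordan block has size 3, contributing (x − 4)^3

So m_A(x) = (x - 4)^3 = x^3 - 12*x^2 + 48*x - 64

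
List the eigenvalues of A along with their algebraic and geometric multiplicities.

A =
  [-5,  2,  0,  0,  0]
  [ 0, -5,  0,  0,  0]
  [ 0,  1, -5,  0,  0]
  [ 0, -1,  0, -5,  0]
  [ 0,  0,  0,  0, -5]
λ = -5: alg = 5, geom = 4

Step 1 — factor the characteristic polynomial to read off the algebraic multiplicities:
  χ_A(x) = (x + 5)^5

Step 2 — compute geometric multiplicities via the rank-nullity identity g(λ) = n − rank(A − λI):
  rank(A − (-5)·I) = 1, so dim ker(A − (-5)·I) = n − 1 = 4

Summary:
  λ = -5: algebraic multiplicity = 5, geometric multiplicity = 4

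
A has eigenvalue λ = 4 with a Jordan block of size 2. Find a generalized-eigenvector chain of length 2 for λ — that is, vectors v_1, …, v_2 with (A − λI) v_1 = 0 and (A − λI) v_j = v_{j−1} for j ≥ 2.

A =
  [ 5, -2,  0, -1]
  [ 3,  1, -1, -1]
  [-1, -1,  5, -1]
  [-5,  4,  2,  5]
A Jordan chain for λ = 4 of length 2:
v_1 = (1, 3, -1, -5)ᵀ
v_2 = (1, 0, 0, 0)ᵀ

Let N = A − (4)·I. We want v_2 with N^2 v_2 = 0 but N^1 v_2 ≠ 0; then v_{j-1} := N · v_j for j = 2, …, 2.

Pick v_2 = (1, 0, 0, 0)ᵀ.
Then v_1 = N · v_2 = (1, 3, -1, -5)ᵀ.

Sanity check: (A − (4)·I) v_1 = (0, 0, 0, 0)ᵀ = 0. ✓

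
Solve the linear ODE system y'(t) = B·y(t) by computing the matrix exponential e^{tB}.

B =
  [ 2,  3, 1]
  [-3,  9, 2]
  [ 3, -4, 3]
e^{tB} =
  [-2*exp(5*t) + 3*exp(4*t), 2*t*exp(5*t) + exp(5*t) - exp(4*t), 2*t*exp(5*t) - exp(5*t) + exp(4*t)]
  [-3*exp(5*t) + 3*exp(4*t), 3*t*exp(5*t) + 2*exp(5*t) - exp(4*t), 3*t*exp(5*t) - exp(5*t) + exp(4*t)]
  [3*exp(5*t) - 3*exp(4*t), -3*t*exp(5*t) - exp(5*t) + exp(4*t), -3*t*exp(5*t) + 2*exp(5*t) - exp(4*t)]

Strategy: write B = P · J · P⁻¹ where J is a Jordan canonical form, so e^{tB} = P · e^{tJ} · P⁻¹, and e^{tJ} can be computed block-by-block.

B has Jordan form
J =
  [4, 0, 0]
  [0, 5, 1]
  [0, 0, 5]
(up to reordering of blocks).

Per-block formulas:
  For a 2×2 Jordan block J_2(5): exp(t · J_2(5)) = e^(5t)·(I + t·N), where N is the 2×2 nilpotent shift.
  For a 1×1 block at λ = 4: exp(t · [4]) = [e^(4t)].

After assembling e^{tJ} and conjugating by P, we get:

e^{tB} =
  [-2*exp(5*t) + 3*exp(4*t), 2*t*exp(5*t) + exp(5*t) - exp(4*t), 2*t*exp(5*t) - exp(5*t) + exp(4*t)]
  [-3*exp(5*t) + 3*exp(4*t), 3*t*exp(5*t) + 2*exp(5*t) - exp(4*t), 3*t*exp(5*t) - exp(5*t) + exp(4*t)]
  [3*exp(5*t) - 3*exp(4*t), -3*t*exp(5*t) - exp(5*t) + exp(4*t), -3*t*exp(5*t) + 2*exp(5*t) - exp(4*t)]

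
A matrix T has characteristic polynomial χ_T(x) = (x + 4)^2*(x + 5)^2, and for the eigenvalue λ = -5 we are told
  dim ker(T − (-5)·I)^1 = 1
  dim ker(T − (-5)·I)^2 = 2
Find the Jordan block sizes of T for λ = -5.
Block sizes for λ = -5: [2]

From the dimensions of kernels of powers, the number of Jordan blocks of size at least j is d_j − d_{j−1} where d_j = dim ker(N^j) (with d_0 = 0). Computing the differences gives [1, 1].
The number of blocks of size exactly k is (#blocks of size ≥ k) − (#blocks of size ≥ k + 1), so the partition is: 1 block(s) of size 2.
In nonincreasing order the block sizes are [2].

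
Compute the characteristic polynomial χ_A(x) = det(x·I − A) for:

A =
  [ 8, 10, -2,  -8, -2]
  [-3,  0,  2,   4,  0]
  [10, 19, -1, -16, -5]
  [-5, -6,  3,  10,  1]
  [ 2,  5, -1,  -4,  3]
x^5 - 20*x^4 + 160*x^3 - 640*x^2 + 1280*x - 1024

Expanding det(x·I − A) (e.g. by cofactor expansion or by noting that A is similar to its Jordan form J, which has the same characteristic polynomial as A) gives
  χ_A(x) = x^5 - 20*x^4 + 160*x^3 - 640*x^2 + 1280*x - 1024
which factors as (x - 4)^5. The eigenvalues (with algebraic multiplicities) are λ = 4 with multiplicity 5.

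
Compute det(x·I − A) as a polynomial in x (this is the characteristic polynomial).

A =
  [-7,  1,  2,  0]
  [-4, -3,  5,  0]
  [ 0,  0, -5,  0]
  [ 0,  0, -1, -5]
x^4 + 20*x^3 + 150*x^2 + 500*x + 625

Expanding det(x·I − A) (e.g. by cofactor expansion or by noting that A is similar to its Jordan form J, which has the same characteristic polynomial as A) gives
  χ_A(x) = x^4 + 20*x^3 + 150*x^2 + 500*x + 625
which factors as (x + 5)^4. The eigenvalues (with algebraic multiplicities) are λ = -5 with multiplicity 4.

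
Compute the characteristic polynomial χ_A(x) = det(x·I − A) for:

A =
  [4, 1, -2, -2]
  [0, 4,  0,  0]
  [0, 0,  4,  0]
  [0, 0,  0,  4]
x^4 - 16*x^3 + 96*x^2 - 256*x + 256

Expanding det(x·I − A) (e.g. by cofactor expansion or by noting that A is similar to its Jordan form J, which has the same characteristic polynomial as A) gives
  χ_A(x) = x^4 - 16*x^3 + 96*x^2 - 256*x + 256
which factors as (x - 4)^4. The eigenvalues (with algebraic multiplicities) are λ = 4 with multiplicity 4.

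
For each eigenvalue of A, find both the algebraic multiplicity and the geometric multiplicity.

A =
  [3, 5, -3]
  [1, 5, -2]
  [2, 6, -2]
λ = 2: alg = 3, geom = 1

Step 1 — factor the characteristic polynomial to read off the algebraic multiplicities:
  χ_A(x) = (x - 2)^3

Step 2 — compute geometric multiplicities via the rank-nullity identity g(λ) = n − rank(A − λI):
  rank(A − (2)·I) = 2, so dim ker(A − (2)·I) = n − 2 = 1

Summary:
  λ = 2: algebraic multiplicity = 3, geometric multiplicity = 1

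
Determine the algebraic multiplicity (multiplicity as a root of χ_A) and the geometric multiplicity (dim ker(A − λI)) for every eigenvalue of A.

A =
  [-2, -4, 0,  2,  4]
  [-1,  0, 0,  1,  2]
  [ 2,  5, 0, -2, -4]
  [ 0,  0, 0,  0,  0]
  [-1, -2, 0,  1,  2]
λ = 0: alg = 5, geom = 3

Step 1 — factor the characteristic polynomial to read off the algebraic multiplicities:
  χ_A(x) = x^5

Step 2 — compute geometric multiplicities via the rank-nullity identity g(λ) = n − rank(A − λI):
  rank(A − (0)·I) = 2, so dim ker(A − (0)·I) = n − 2 = 3

Summary:
  λ = 0: algebraic multiplicity = 5, geometric multiplicity = 3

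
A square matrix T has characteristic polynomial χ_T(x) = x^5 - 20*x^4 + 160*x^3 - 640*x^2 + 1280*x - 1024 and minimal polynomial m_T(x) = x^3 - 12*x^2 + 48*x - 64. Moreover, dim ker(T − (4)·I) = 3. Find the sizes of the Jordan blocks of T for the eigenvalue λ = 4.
Block sizes for λ = 4: [3, 1, 1]

Step 1 — from the characteristic polynomial, algebraic multiplicity of λ = 4 is 5. From dim ker(T − (4)·I) = 3, there are exactly 3 Jordan blocks for λ = 4.
Step 2 — from the minimal polynomial, the factor (x − 4)^3 tells us the largest block for λ = 4 has size 3.
Step 3 — with total size 5, 3 blocks, and largest block 3, the block sizes (in nonincreasing order) are [3, 1, 1].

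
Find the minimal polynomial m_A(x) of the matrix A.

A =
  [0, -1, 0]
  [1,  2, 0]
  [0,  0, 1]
x^2 - 2*x + 1

The characteristic polynomial is χ_A(x) = (x - 1)^3, so the eigenvalues are known. The minimal polynomial is
  m_A(x) = Π_λ (x − λ)^{k_λ}
where k_λ is the size of the *largest* Jordan block for λ (equivalently, the smallest k with (A − λI)^k v = 0 for every generalised eigenvector v of λ).

  λ = 1: largest Jordan block has size 2, contributing (x − 1)^2

So m_A(x) = (x - 1)^2 = x^2 - 2*x + 1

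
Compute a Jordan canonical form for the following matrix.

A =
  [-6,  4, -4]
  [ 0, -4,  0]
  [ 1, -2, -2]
J_2(-4) ⊕ J_1(-4)

The characteristic polynomial is
  det(x·I − A) = x^3 + 12*x^2 + 48*x + 64 = (x + 4)^3

Eigenvalues and multiplicities (the geometric multiplicity of λ is n − rank(A − λI), which equals the number of Jordan blocks for λ):
  λ = -4: algebraic multiplicity = 3, geometric multiplicity = 2

Determining the block sizes for each eigenvalue:
  λ = -4: 2 blocks summing to 3 forces exactly one block of size 2 and the rest size 1 → block sizes [2, 1]

Assembling the blocks gives a Jordan form
J =
  [-4,  1,  0]
  [ 0, -4,  0]
  [ 0,  0, -4]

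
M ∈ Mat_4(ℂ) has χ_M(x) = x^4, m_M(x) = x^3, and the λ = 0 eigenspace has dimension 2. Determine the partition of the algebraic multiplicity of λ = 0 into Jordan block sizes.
Block sizes for λ = 0: [3, 1]

Step 1 — from the characteristic polynomial, algebraic multiplicity of λ = 0 is 4. From dim ker(M − (0)·I) = 2, there are exactly 2 Jordan blocks for λ = 0.
Step 2 — from the minimal polynomial, the factor (x − 0)^3 tells us the largest block for λ = 0 has size 3.
Step 3 — with total size 4, 2 blocks, and largest block 3, the block sizes (in nonincreasing order) are [3, 1].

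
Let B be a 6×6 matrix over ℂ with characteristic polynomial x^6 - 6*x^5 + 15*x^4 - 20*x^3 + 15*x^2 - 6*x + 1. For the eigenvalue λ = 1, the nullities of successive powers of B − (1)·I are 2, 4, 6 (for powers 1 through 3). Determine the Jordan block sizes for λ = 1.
Block sizes for λ = 1: [3, 3]

From the dimensions of kernels of powers, the number of Jordan blocks of size at least j is d_j − d_{j−1} where d_j = dim ker(N^j) (with d_0 = 0). Computing the differences gives [2, 2, 2].
The number of blocks of size exactly k is (#blocks of size ≥ k) − (#blocks of size ≥ k + 1), so the partition is: 2 block(s) of size 3.
In nonincreasing order the block sizes are [3, 3].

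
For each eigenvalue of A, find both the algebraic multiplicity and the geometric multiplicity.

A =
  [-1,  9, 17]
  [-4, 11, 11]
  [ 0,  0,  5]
λ = 5: alg = 3, geom = 1

Step 1 — factor the characteristic polynomial to read off the algebraic multiplicities:
  χ_A(x) = (x - 5)^3

Step 2 — compute geometric multiplicities via the rank-nullity identity g(λ) = n − rank(A − λI):
  rank(A − (5)·I) = 2, so dim ker(A − (5)·I) = n − 2 = 1

Summary:
  λ = 5: algebraic multiplicity = 3, geometric multiplicity = 1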